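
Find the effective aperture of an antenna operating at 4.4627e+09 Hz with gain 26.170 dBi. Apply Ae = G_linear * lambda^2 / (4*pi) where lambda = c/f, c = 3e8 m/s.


lambda = c / f = 3.0000e+08 / 4.4627e+09 = 0.06722388 m
G_linear = 10^(26.170/10) = 413.9997
Ae = G_linear * lambda^2 / (4*pi) = 413.9997 * 0.06722388^2 / (4*pi) = 0.1489 m^2

0.1489 m^2


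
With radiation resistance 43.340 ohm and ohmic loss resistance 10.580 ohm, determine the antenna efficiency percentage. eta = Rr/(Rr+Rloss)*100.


eta = 43.340 / (43.340 + 10.580) * 100 = 80.38%

80.38%


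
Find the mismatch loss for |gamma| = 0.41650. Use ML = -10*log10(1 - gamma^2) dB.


ML = -10 * log10(1 - 0.41650^2) = -10 * log10(0.82652775) = 0.8274 dB

0.8274 dB


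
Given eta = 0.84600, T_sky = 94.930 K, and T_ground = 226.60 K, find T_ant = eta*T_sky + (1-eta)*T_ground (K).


T_ant = 0.84600 * 94.930 + (1 - 0.84600) * 226.60 = 115.2 K

115.2 K


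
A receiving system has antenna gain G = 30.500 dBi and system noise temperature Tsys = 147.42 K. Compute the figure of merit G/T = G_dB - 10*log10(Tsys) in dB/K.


G/T = 30.500 - 10*log10(147.42) = 30.500 - 21.68556 = 8.814 dB/K

8.814 dB/K


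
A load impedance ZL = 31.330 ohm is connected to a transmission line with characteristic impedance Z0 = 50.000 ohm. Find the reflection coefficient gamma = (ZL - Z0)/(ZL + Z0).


gamma = (31.330 - 50.000) / (31.330 + 50.000) = -0.2296

-0.2296


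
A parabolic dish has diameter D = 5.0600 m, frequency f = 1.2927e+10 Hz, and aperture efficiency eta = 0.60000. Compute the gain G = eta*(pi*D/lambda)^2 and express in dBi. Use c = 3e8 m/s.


lambda = c / f = 3.0000e+08 / 1.2927e+10 = 0.02320724 m
G_linear = 0.60000 * (pi * 5.0600 / 0.02320724)^2 = 281517.3
G_dBi = 10 * log10(281517.3) = 54.50 dBi

54.50 dBi


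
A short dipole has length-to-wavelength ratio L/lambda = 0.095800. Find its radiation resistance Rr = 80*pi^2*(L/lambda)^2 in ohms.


Rr = 80 * pi^2 * (0.095800)^2 = 80 * 9.869604 * 9.177640e-03 = 7.246 ohm

7.246 ohm


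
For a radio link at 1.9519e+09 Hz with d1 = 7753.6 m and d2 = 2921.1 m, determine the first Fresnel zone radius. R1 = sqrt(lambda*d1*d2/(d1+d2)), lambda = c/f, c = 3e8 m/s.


lambda = c / f = 3.0000e+08 / 1.9519e+09 = 0.1536964 m
R1 = sqrt(0.1536964 * 7753.6 * 2921.1 / (7753.6 + 2921.1)) = 18.06 m

18.06 m


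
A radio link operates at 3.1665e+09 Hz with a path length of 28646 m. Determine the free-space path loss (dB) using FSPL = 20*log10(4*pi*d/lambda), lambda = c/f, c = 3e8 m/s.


lambda = c / f = 3.0000e+08 / 3.1665e+09 = 0.09474183 m
FSPL = 20 * log10(4*pi*28646/0.09474183) = 131.6 dB

131.6 dB


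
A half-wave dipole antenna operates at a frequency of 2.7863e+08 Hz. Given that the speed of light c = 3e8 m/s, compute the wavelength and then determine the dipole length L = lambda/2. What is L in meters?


lambda = c / f = 3.0000e+08 / 2.7863e+08 = 1.076697 m
L = lambda / 2 = 1.076697 / 2 = 0.5383 m

0.5383 m


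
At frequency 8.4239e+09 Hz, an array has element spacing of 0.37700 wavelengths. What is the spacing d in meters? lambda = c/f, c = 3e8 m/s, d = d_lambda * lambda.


lambda = c / f = 3.0000e+08 / 8.4239e+09 = 0.03561296 m
d = 0.37700 * 0.03561296 = 0.01343 m

0.01343 m


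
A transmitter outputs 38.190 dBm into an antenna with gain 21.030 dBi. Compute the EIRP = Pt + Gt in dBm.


EIRP = Pt + Gt = 38.190 + 21.030 = 59.22 dBm

59.22 dBm


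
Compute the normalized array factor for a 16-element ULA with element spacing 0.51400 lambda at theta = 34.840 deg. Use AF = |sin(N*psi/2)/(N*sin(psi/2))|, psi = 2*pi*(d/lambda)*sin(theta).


psi = 2*pi*0.51400*sin(34.840 deg) = 1.845003 rad
AF = |sin(16*1.845003/2) / (16*sin(1.845003/2))| = 0.06368

0.06368


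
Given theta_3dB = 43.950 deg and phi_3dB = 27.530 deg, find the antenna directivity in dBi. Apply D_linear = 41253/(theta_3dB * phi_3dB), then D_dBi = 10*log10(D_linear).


D_linear = 41253 / (43.950 * 27.530) = 34.09498
D_dBi = 10 * log10(34.09498) = 15.33 dBi

15.33 dBi


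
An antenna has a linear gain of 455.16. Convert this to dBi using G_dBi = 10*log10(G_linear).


G_dBi = 10 * log10(455.16) = 26.58 dBi

26.58 dBi


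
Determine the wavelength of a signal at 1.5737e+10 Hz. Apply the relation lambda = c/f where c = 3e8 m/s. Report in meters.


lambda = c / f = 3.0000e+08 / 1.5737e+10 = 0.01906 m

0.01906 m


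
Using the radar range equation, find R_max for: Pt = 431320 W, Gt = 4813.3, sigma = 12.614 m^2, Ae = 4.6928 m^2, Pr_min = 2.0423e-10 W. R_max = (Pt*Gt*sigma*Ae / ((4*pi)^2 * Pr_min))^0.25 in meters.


R^4 = 431320*4813.3*12.614*4.6928 / ((4*pi)^2 * 2.0423e-10) = 3.810554e+18
R_max = 3.810554e+18^0.25 = 44182 m

44182 m


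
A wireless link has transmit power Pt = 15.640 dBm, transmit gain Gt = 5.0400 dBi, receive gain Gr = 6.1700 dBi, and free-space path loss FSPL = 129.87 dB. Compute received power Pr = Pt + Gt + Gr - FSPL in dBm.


Pr = 15.640 + 5.0400 + 6.1700 - 129.87 = -103.02 dBm

-103.02 dBm


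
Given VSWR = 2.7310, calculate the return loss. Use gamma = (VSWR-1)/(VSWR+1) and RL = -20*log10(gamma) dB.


gamma = (2.7310 - 1) / (2.7310 + 1) = 0.4639507
RL = -20 * log10(0.4639507) = 6.671 dB

6.671 dB


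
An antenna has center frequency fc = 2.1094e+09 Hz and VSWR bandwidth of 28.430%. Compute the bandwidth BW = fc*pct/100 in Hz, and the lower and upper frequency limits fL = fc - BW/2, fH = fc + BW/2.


BW = 2.1094e+09 * 28.430/100 = 5.997024e+08 Hz
fL = 2.1094e+09 - 5.997024e+08/2 = 1.810e+09 Hz
fH = 2.1094e+09 + 5.997024e+08/2 = 2.409e+09 Hz

BW=5.997e+08 Hz, fL=1.810e+09 Hz, fH=2.409e+09 Hz


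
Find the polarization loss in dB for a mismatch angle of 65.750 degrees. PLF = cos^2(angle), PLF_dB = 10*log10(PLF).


PLF_linear = cos^2(65.750 deg) = 0.1686900
PLF_dB = 10 * log10(0.1686900) = -7.729 dB

-7.729 dB


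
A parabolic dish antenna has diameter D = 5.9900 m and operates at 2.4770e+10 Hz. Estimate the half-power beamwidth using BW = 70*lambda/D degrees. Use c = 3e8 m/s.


lambda = c / f = 3.0000e+08 / 2.4770e+10 = 0.01211143 m
BW = 70 * 0.01211143 / 5.9900 = 0.1415 deg

0.1415 deg


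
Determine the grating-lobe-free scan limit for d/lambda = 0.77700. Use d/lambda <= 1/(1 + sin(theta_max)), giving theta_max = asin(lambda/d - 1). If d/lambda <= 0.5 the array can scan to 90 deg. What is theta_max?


lambda/d - 1 = 1/0.77700 - 1 = 0.2870013
theta_max = asin(0.2870013) = 16.68 deg

16.68 deg


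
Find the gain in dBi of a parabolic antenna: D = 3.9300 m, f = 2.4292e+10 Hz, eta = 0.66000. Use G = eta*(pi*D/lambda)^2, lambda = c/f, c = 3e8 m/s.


lambda = c / f = 3.0000e+08 / 2.4292e+10 = 0.01234974 m
G_linear = 0.66000 * (pi * 3.9300 / 0.01234974)^2 = 659649.4
G_dBi = 10 * log10(659649.4) = 58.19 dBi

58.19 dBi


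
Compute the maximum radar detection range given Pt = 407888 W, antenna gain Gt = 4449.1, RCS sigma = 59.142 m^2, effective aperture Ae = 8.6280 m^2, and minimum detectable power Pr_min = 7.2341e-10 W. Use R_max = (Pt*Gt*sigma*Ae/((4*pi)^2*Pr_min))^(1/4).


R^4 = 407888*4449.1*59.142*8.6280 / ((4*pi)^2 * 7.2341e-10) = 8.106157e+18
R_max = 8.106157e+18^0.25 = 53359 m

53359 m


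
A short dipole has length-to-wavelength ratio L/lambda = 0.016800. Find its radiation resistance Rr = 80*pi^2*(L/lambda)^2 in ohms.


Rr = 80 * pi^2 * (0.016800)^2 = 80 * 9.869604 * 2.822400e-04 = 0.2228 ohm

0.2228 ohm


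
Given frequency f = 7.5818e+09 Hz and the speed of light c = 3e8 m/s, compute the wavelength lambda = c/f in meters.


lambda = c / f = 3.0000e+08 / 7.5818e+09 = 0.03957 m

0.03957 m


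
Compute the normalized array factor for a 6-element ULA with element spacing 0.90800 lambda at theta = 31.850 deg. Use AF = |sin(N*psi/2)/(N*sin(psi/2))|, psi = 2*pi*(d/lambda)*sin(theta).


psi = 2*pi*0.90800*sin(31.850 deg) = 3.010583 rad
AF = |sin(6*3.010583/2) / (6*sin(3.010583/2))| = 0.06397

0.06397


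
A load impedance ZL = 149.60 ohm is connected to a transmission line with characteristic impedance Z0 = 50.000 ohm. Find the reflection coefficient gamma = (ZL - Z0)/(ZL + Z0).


gamma = (149.60 - 50.000) / (149.60 + 50.000) = 0.4990

0.4990


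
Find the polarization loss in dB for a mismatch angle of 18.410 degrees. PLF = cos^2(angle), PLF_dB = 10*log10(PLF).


PLF_linear = cos^2(18.410 deg) = 0.9002611
PLF_dB = 10 * log10(0.9002611) = -0.4563 dB

-0.4563 dB


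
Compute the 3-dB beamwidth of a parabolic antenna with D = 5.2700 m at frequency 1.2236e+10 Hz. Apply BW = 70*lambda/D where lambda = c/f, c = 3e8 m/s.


lambda = c / f = 3.0000e+08 / 1.2236e+10 = 0.02451782 m
BW = 70 * 0.02451782 / 5.2700 = 0.3257 deg

0.3257 deg


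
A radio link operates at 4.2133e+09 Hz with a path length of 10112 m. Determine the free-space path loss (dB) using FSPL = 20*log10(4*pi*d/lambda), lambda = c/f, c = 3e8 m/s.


lambda = c / f = 3.0000e+08 / 4.2133e+09 = 0.07120309 m
FSPL = 20 * log10(4*pi*10112/0.07120309) = 125.0 dB

125.0 dB


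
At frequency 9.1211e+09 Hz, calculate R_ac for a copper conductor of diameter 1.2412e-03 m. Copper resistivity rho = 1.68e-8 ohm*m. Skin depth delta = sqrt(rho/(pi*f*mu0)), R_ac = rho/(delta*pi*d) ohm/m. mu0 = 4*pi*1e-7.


delta = sqrt(1.68e-8 / (pi * 9.1211e+09 * 4*pi*1e-7)) = 6.830479e-07 m
R_ac = 1.68e-8 / (6.830479e-07 * pi * 1.2412e-03) = 6.308 ohm/m

6.308 ohm/m


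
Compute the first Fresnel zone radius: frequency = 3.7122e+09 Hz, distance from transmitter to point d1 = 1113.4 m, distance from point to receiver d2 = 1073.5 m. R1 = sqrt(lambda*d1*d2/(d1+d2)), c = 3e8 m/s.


lambda = c / f = 3.0000e+08 / 3.7122e+09 = 0.08081461 m
R1 = sqrt(0.08081461 * 1113.4 * 1073.5 / (1113.4 + 1073.5)) = 6.646 m

6.646 m


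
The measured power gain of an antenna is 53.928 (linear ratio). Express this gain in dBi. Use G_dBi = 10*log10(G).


G_dBi = 10 * log10(53.928) = 17.32 dBi

17.32 dBi


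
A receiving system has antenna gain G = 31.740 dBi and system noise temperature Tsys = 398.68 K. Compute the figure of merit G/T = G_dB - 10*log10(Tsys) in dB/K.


G/T = 31.740 - 10*log10(398.68) = 31.740 - 26.00624 = 5.734 dB/K

5.734 dB/K


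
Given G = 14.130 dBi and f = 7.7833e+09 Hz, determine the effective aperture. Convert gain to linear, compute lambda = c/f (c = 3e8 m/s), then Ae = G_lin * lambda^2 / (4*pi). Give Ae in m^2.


lambda = c / f = 3.0000e+08 / 7.7833e+09 = 0.03854406 m
G_linear = 10^(14.130/10) = 25.88213
Ae = G_linear * lambda^2 / (4*pi) = 25.88213 * 0.03854406^2 / (4*pi) = 3.060e-03 m^2

3.060e-03 m^2


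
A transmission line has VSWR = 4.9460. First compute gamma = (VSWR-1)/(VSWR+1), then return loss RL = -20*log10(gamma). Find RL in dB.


gamma = (4.9460 - 1) / (4.9460 + 1) = 0.6636394
RL = -20 * log10(0.6636394) = 3.561 dB

3.561 dB


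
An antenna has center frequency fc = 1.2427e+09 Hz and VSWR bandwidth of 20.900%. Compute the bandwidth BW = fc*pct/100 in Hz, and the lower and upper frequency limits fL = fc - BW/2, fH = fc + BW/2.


BW = 1.2427e+09 * 20.900/100 = 2.597243e+08 Hz
fL = 1.2427e+09 - 2.597243e+08/2 = 1.113e+09 Hz
fH = 1.2427e+09 + 2.597243e+08/2 = 1.373e+09 Hz

BW=2.597e+08 Hz, fL=1.113e+09 Hz, fH=1.373e+09 Hz


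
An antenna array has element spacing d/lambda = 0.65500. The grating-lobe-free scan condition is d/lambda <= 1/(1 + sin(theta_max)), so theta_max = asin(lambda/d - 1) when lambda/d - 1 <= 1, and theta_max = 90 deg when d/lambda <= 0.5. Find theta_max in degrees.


lambda/d - 1 = 1/0.65500 - 1 = 0.5267176
theta_max = asin(0.5267176) = 31.78 deg

31.78 deg


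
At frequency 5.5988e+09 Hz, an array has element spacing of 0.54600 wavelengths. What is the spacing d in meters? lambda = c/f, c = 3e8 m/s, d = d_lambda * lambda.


lambda = c / f = 3.0000e+08 / 5.5988e+09 = 0.05358291 m
d = 0.54600 * 0.05358291 = 0.02926 m

0.02926 m


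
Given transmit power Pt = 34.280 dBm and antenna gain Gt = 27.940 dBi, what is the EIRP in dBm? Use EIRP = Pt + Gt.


EIRP = Pt + Gt = 34.280 + 27.940 = 62.22 dBm

62.22 dBm


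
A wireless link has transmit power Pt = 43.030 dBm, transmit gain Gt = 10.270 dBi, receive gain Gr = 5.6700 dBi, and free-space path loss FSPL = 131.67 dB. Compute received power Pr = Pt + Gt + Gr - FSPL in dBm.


Pr = 43.030 + 10.270 + 5.6700 - 131.67 = -72.70 dBm

-72.70 dBm


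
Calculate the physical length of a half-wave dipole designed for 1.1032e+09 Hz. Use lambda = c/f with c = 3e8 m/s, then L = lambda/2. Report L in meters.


lambda = c / f = 3.0000e+08 / 1.1032e+09 = 0.2719362 m
L = lambda / 2 = 0.2719362 / 2 = 0.1360 m

0.1360 m


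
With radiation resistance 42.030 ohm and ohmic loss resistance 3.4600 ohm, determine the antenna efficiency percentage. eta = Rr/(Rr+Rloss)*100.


eta = 42.030 / (42.030 + 3.4600) * 100 = 92.39%

92.39%


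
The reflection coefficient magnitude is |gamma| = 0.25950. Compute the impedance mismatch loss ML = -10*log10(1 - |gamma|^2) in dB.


ML = -10 * log10(1 - 0.25950^2) = -10 * log10(0.93265975) = 0.3028 dB

0.3028 dB


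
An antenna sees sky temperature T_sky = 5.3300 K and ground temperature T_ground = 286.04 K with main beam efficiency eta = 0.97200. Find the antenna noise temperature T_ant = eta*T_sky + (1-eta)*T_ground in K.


T_ant = 0.97200 * 5.3300 + (1 - 0.97200) * 286.04 = 13.19 K

13.19 K


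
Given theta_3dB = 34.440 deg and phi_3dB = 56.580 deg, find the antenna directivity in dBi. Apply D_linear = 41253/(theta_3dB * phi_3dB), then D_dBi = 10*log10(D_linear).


D_linear = 41253 / (34.440 * 56.580) = 21.17042
D_dBi = 10 * log10(21.17042) = 13.26 dBi

13.26 dBi


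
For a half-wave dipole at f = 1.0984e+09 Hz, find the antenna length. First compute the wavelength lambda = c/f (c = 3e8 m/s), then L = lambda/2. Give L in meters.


lambda = c / f = 3.0000e+08 / 1.0984e+09 = 0.2731245 m
L = lambda / 2 = 0.2731245 / 2 = 0.1366 m

0.1366 m


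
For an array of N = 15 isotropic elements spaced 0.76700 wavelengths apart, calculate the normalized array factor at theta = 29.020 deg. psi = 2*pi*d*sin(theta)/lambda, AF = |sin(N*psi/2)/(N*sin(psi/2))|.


psi = 2*pi*0.76700*sin(29.020 deg) = 2.337867 rad
AF = |sin(15*2.337867/2) / (15*sin(2.337867/2))| = 0.07009

0.07009


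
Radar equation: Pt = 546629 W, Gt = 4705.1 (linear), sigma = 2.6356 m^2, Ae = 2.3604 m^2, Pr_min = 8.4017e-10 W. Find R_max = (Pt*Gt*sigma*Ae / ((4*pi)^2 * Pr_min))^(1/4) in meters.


R^4 = 546629*4705.1*2.6356*2.3604 / ((4*pi)^2 * 8.4017e-10) = 1.205979e+17
R_max = 1.205979e+17^0.25 = 18635 m

18635 m


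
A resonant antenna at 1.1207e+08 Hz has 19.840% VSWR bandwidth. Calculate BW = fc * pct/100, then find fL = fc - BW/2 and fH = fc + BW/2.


BW = 1.1207e+08 * 19.840/100 = 2.223469e+07 Hz
fL = 1.1207e+08 - 2.223469e+07/2 = 1.010e+08 Hz
fH = 1.1207e+08 + 2.223469e+07/2 = 1.232e+08 Hz

BW=2.223e+07 Hz, fL=1.010e+08 Hz, fH=1.232e+08 Hz


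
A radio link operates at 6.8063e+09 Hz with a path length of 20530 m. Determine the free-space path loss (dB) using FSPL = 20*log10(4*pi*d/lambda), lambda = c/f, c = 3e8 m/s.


lambda = c / f = 3.0000e+08 / 6.8063e+09 = 0.04407681 m
FSPL = 20 * log10(4*pi*20530/0.04407681) = 135.3 dB

135.3 dB


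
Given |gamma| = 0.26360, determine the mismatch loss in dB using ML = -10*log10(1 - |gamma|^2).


ML = -10 * log10(1 - 0.26360^2) = -10 * log10(0.93051504) = 0.3128 dB

0.3128 dB


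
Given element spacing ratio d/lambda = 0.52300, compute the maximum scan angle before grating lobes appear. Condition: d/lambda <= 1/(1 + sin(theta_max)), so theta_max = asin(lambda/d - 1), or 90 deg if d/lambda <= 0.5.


lambda/d - 1 = 1/0.52300 - 1 = 0.9120459
theta_max = asin(0.9120459) = 65.79 deg

65.79 deg


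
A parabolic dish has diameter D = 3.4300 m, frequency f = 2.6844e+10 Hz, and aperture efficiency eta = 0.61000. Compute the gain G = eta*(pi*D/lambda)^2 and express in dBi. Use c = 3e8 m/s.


lambda = c / f = 3.0000e+08 / 2.6844e+10 = 0.01117568 m
G_linear = 0.61000 * (pi * 3.4300 / 0.01117568)^2 = 567113.4
G_dBi = 10 * log10(567113.4) = 57.54 dBi

57.54 dBi


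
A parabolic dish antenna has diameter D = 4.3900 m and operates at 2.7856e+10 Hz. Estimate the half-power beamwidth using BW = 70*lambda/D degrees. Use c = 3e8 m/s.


lambda = c / f = 3.0000e+08 / 2.7856e+10 = 0.01076967 m
BW = 70 * 0.01076967 / 4.3900 = 0.1717 deg

0.1717 deg


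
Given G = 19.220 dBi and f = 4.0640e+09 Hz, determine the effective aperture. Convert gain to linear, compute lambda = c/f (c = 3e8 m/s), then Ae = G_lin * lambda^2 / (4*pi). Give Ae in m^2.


lambda = c / f = 3.0000e+08 / 4.0640e+09 = 0.07381890 m
G_linear = 10^(19.220/10) = 83.56030
Ae = G_linear * lambda^2 / (4*pi) = 83.56030 * 0.07381890^2 / (4*pi) = 0.03623 m^2

0.03623 m^2


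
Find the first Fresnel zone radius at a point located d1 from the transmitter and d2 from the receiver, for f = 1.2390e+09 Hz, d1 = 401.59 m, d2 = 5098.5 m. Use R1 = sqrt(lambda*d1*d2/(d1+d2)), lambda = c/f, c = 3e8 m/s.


lambda = c / f = 3.0000e+08 / 1.2390e+09 = 0.2421308 m
R1 = sqrt(0.2421308 * 401.59 * 5098.5 / (401.59 + 5098.5)) = 9.494 m

9.494 m


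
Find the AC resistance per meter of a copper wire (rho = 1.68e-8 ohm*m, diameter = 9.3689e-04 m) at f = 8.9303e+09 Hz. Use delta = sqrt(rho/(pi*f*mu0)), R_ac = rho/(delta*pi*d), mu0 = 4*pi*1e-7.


delta = sqrt(1.68e-8 / (pi * 8.9303e+09 * 4*pi*1e-7)) = 6.903062e-07 m
R_ac = 1.68e-8 / (6.903062e-07 * pi * 9.3689e-04) = 8.269 ohm/m

8.269 ohm/m


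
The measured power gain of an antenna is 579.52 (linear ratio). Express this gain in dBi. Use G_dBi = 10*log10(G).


G_dBi = 10 * log10(579.52) = 27.63 dBi

27.63 dBi


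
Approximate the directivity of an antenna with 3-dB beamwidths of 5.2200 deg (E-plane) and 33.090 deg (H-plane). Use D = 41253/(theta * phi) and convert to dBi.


D_linear = 41253 / (5.2200 * 33.090) = 238.8297
D_dBi = 10 * log10(238.8297) = 23.78 dBi

23.78 dBi


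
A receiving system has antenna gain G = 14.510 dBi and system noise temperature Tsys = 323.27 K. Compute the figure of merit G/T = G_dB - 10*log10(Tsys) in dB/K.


G/T = 14.510 - 10*log10(323.27) = 14.510 - 25.09565 = -10.59 dB/K

-10.59 dB/K


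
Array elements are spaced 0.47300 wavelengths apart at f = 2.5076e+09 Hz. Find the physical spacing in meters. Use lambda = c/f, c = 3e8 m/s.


lambda = c / f = 3.0000e+08 / 2.5076e+09 = 0.1196363 m
d = 0.47300 * 0.1196363 = 0.05659 m

0.05659 m


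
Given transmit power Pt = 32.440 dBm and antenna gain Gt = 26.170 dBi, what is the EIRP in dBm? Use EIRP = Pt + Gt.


EIRP = Pt + Gt = 32.440 + 26.170 = 58.61 dBm

58.61 dBm


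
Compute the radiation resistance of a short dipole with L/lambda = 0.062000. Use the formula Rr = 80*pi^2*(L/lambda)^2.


Rr = 80 * pi^2 * (0.062000)^2 = 80 * 9.869604 * 3.844000e-03 = 3.035 ohm

3.035 ohm


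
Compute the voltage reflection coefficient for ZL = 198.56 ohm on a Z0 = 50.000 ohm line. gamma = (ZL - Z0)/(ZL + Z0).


gamma = (198.56 - 50.000) / (198.56 + 50.000) = 0.5977

0.5977


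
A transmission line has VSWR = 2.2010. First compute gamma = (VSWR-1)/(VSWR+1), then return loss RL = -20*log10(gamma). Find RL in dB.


gamma = (2.2010 - 1) / (2.2010 + 1) = 0.3751953
RL = -20 * log10(0.3751953) = 8.515 dB

8.515 dB


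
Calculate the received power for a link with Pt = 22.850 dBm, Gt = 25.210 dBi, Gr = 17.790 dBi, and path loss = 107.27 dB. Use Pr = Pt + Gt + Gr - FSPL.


Pr = 22.850 + 25.210 + 17.790 - 107.27 = -41.42 dBm

-41.42 dBm


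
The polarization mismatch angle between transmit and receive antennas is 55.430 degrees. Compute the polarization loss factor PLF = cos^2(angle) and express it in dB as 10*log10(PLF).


PLF_linear = cos^2(55.430 deg) = 0.3219571
PLF_dB = 10 * log10(0.3219571) = -4.922 dB

-4.922 dB


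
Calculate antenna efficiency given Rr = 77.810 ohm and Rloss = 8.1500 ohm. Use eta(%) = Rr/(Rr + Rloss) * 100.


eta = 77.810 / (77.810 + 8.1500) * 100 = 90.52%

90.52%


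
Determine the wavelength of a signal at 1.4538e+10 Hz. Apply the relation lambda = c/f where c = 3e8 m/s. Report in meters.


lambda = c / f = 3.0000e+08 / 1.4538e+10 = 0.02064 m

0.02064 m


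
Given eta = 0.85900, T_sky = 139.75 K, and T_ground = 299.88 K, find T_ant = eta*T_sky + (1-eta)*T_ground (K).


T_ant = 0.85900 * 139.75 + (1 - 0.85900) * 299.88 = 162.3 K

162.3 K


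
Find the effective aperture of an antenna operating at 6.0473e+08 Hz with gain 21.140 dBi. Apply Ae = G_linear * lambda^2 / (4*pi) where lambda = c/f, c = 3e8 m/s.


lambda = c / f = 3.0000e+08 / 6.0473e+08 = 0.4960892 m
G_linear = 10^(21.140/10) = 130.0170
Ae = G_linear * lambda^2 / (4*pi) = 130.0170 * 0.4960892^2 / (4*pi) = 2.546 m^2

2.546 m^2


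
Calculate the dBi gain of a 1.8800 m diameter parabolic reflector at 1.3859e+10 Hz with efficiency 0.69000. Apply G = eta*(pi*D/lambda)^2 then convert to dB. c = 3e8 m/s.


lambda = c / f = 3.0000e+08 / 1.3859e+10 = 0.02164658 m
G_linear = 0.69000 * (pi * 1.8800 / 0.02164658)^2 = 51367.21
G_dBi = 10 * log10(51367.21) = 47.11 dBi

47.11 dBi


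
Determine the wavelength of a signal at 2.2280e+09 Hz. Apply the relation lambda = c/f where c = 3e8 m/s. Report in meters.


lambda = c / f = 3.0000e+08 / 2.2280e+09 = 0.1346 m

0.1346 m


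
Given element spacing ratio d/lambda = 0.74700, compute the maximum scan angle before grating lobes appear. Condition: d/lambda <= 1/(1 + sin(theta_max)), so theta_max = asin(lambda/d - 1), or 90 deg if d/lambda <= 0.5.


lambda/d - 1 = 1/0.74700 - 1 = 0.3386881
theta_max = asin(0.3386881) = 19.80 deg

19.80 deg


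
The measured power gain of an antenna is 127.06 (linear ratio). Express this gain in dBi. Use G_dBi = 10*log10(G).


G_dBi = 10 * log10(127.06) = 21.04 dBi

21.04 dBi


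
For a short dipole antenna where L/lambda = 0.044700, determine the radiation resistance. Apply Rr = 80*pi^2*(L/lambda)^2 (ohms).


Rr = 80 * pi^2 * (0.044700)^2 = 80 * 9.869604 * 1.998090e-03 = 1.578 ohm

1.578 ohm


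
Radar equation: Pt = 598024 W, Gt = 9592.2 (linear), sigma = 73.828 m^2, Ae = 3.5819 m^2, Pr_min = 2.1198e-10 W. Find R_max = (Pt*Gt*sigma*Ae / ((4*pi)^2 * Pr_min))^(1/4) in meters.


R^4 = 598024*9592.2*73.828*3.5819 / ((4*pi)^2 * 2.1198e-10) = 4.531654e+19
R_max = 4.531654e+19^0.25 = 82047 m

82047 m


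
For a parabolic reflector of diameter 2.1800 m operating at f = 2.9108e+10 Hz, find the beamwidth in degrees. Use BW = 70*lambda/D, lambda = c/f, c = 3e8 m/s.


lambda = c / f = 3.0000e+08 / 2.9108e+10 = 0.01030644 m
BW = 70 * 0.01030644 / 2.1800 = 0.3309 deg

0.3309 deg


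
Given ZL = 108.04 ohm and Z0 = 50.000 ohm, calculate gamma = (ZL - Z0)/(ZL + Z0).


gamma = (108.04 - 50.000) / (108.04 + 50.000) = 0.3672

0.3672


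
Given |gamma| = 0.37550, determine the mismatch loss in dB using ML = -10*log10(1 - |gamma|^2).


ML = -10 * log10(1 - 0.37550^2) = -10 * log10(0.85899975) = 0.6601 dB

0.6601 dB


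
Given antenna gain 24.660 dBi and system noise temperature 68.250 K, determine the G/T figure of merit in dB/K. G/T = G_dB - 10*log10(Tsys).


G/T = 24.660 - 10*log10(68.250) = 24.660 - 18.34103 = 6.319 dB/K

6.319 dB/K


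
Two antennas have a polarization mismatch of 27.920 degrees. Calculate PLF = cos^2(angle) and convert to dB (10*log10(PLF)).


PLF_linear = cos^2(27.920 deg) = 0.7807529
PLF_dB = 10 * log10(0.7807529) = -1.075 dB

-1.075 dB


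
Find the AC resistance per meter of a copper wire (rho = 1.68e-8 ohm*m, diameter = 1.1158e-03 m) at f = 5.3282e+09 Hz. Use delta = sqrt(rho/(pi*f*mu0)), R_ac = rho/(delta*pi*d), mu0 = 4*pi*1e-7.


delta = sqrt(1.68e-8 / (pi * 5.3282e+09 * 4*pi*1e-7)) = 8.936851e-07 m
R_ac = 1.68e-8 / (8.936851e-07 * pi * 1.1158e-03) = 5.363 ohm/m

5.363 ohm/m


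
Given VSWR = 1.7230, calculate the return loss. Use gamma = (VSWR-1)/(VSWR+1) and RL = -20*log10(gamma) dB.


gamma = (1.7230 - 1) / (1.7230 + 1) = 0.2655160
RL = -20 * log10(0.2655160) = 11.52 dB

11.52 dB


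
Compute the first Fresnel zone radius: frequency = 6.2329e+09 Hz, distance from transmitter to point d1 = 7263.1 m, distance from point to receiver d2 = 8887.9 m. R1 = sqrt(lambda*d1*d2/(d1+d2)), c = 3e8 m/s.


lambda = c / f = 3.0000e+08 / 6.2329e+09 = 0.04813169 m
R1 = sqrt(0.04813169 * 7263.1 * 8887.9 / (7263.1 + 8887.9)) = 13.87 m

13.87 m


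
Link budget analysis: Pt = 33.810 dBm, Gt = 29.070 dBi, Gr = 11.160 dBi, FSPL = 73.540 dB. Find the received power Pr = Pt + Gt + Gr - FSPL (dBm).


Pr = 33.810 + 29.070 + 11.160 - 73.540 = 0.50 dBm

0.50 dBm


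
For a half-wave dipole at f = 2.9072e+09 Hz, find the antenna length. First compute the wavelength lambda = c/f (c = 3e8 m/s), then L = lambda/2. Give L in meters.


lambda = c / f = 3.0000e+08 / 2.9072e+09 = 0.1031921 m
L = lambda / 2 = 0.1031921 / 2 = 0.05160 m

0.05160 m


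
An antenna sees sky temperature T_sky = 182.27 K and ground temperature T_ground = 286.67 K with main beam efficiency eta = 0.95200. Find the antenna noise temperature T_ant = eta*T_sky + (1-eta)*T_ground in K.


T_ant = 0.95200 * 182.27 + (1 - 0.95200) * 286.67 = 187.3 K

187.3 K


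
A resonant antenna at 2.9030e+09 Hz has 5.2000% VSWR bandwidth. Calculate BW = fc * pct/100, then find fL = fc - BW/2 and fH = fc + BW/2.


BW = 2.9030e+09 * 5.2000/100 = 1.509560e+08 Hz
fL = 2.9030e+09 - 1.509560e+08/2 = 2.828e+09 Hz
fH = 2.9030e+09 + 1.509560e+08/2 = 2.978e+09 Hz

BW=1.510e+08 Hz, fL=2.828e+09 Hz, fH=2.978e+09 Hz


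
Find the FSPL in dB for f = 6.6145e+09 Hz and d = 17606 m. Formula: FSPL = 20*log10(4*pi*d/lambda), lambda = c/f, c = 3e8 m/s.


lambda = c / f = 3.0000e+08 / 6.6145e+09 = 0.04535490 m
FSPL = 20 * log10(4*pi*17606/0.04535490) = 133.8 dB

133.8 dB


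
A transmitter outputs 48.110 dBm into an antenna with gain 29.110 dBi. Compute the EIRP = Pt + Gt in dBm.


EIRP = Pt + Gt = 48.110 + 29.110 = 77.22 dBm

77.22 dBm


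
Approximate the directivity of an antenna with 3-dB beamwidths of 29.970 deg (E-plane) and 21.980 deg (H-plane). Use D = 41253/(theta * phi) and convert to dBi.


D_linear = 41253 / (29.970 * 21.980) = 62.62404
D_dBi = 10 * log10(62.62404) = 17.97 dBi

17.97 dBi


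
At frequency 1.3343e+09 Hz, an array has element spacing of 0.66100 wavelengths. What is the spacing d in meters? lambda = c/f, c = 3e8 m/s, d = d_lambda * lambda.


lambda = c / f = 3.0000e+08 / 1.3343e+09 = 0.2248370 m
d = 0.66100 * 0.2248370 = 0.1486 m

0.1486 m


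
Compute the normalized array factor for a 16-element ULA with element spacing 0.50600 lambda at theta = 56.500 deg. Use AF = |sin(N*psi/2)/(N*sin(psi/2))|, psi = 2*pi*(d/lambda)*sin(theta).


psi = 2*pi*0.50600*sin(56.500 deg) = 2.651166 rad
AF = |sin(16*2.651166/2) / (16*sin(2.651166/2))| = 0.04539

0.04539


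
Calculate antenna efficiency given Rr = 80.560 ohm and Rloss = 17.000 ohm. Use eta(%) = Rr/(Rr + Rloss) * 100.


eta = 80.560 / (80.560 + 17.000) * 100 = 82.57%

82.57%


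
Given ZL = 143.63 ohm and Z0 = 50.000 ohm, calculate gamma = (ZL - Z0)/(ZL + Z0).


gamma = (143.63 - 50.000) / (143.63 + 50.000) = 0.4836

0.4836


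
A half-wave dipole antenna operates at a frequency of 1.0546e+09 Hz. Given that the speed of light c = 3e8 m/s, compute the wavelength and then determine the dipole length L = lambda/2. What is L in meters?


lambda = c / f = 3.0000e+08 / 1.0546e+09 = 0.2844680 m
L = lambda / 2 = 0.2844680 / 2 = 0.1422 m

0.1422 m


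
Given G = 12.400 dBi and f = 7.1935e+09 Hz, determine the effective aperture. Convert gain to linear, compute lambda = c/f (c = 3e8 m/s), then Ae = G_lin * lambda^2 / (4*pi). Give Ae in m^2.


lambda = c / f = 3.0000e+08 / 7.1935e+09 = 0.04170432 m
G_linear = 10^(12.400/10) = 17.37801
Ae = G_linear * lambda^2 / (4*pi) = 17.37801 * 0.04170432^2 / (4*pi) = 2.405e-03 m^2

2.405e-03 m^2


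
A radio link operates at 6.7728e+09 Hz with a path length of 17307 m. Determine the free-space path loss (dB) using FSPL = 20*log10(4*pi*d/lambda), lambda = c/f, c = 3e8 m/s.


lambda = c / f = 3.0000e+08 / 6.7728e+09 = 0.04429483 m
FSPL = 20 * log10(4*pi*17307/0.04429483) = 133.8 dB

133.8 dB


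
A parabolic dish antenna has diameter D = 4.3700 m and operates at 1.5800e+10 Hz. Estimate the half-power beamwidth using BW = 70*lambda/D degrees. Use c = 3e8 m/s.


lambda = c / f = 3.0000e+08 / 1.5800e+10 = 0.01898734 m
BW = 70 * 0.01898734 / 4.3700 = 0.3041 deg

0.3041 deg


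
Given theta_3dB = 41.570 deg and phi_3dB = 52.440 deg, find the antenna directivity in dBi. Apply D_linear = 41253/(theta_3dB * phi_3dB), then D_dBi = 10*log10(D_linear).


D_linear = 41253 / (41.570 * 52.440) = 18.92400
D_dBi = 10 * log10(18.92400) = 12.77 dBi

12.77 dBi


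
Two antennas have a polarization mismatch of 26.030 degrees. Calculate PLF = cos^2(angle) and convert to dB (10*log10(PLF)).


PLF_linear = cos^2(26.030 deg) = 0.8074180
PLF_dB = 10 * log10(0.8074180) = -0.9290 dB

-0.9290 dB


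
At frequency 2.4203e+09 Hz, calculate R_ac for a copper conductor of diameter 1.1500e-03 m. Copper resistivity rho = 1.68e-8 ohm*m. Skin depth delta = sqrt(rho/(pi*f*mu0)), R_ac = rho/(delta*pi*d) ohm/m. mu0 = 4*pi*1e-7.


delta = sqrt(1.68e-8 / (pi * 2.4203e+09 * 4*pi*1e-7)) = 1.325990e-06 m
R_ac = 1.68e-8 / (1.325990e-06 * pi * 1.1500e-03) = 3.507 ohm/m

3.507 ohm/m


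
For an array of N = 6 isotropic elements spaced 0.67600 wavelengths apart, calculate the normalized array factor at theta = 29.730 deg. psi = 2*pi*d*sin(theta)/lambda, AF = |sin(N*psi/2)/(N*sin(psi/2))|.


psi = 2*pi*0.67600*sin(29.730 deg) = 2.106359 rad
AF = |sin(6*2.106359/2) / (6*sin(2.106359/2))| = 6.882e-03

6.882e-03


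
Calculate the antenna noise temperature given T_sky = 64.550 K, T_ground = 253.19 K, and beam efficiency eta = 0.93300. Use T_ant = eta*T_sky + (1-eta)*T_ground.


T_ant = 0.93300 * 64.550 + (1 - 0.93300) * 253.19 = 77.19 K

77.19 K


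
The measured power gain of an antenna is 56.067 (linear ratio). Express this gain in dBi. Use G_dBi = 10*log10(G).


G_dBi = 10 * log10(56.067) = 17.49 dBi

17.49 dBi


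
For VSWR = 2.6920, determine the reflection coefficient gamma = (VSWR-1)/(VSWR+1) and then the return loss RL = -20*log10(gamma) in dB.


gamma = (2.6920 - 1) / (2.6920 + 1) = 0.4582882
RL = -20 * log10(0.4582882) = 6.777 dB

6.777 dB


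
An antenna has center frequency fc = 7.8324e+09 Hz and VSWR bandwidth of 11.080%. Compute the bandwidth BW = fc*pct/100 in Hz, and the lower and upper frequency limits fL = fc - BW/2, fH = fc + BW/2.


BW = 7.8324e+09 * 11.080/100 = 8.678299e+08 Hz
fL = 7.8324e+09 - 8.678299e+08/2 = 7.398e+09 Hz
fH = 7.8324e+09 + 8.678299e+08/2 = 8.266e+09 Hz

BW=8.678e+08 Hz, fL=7.398e+09 Hz, fH=8.266e+09 Hz


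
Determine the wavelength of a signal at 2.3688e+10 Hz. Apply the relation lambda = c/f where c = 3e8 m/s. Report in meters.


lambda = c / f = 3.0000e+08 / 2.3688e+10 = 0.01266 m

0.01266 m


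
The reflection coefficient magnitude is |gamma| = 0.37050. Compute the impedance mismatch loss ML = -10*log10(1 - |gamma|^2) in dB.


ML = -10 * log10(1 - 0.37050^2) = -10 * log10(0.86272975) = 0.6413 dB

0.6413 dB


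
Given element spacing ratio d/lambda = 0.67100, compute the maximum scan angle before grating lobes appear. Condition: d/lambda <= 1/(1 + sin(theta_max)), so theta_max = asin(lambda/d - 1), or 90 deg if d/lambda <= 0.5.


lambda/d - 1 = 1/0.67100 - 1 = 0.4903130
theta_max = asin(0.4903130) = 29.36 deg

29.36 deg


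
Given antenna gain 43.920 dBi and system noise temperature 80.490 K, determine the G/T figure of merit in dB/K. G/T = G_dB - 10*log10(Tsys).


G/T = 43.920 - 10*log10(80.490) = 43.920 - 19.05742 = 24.86 dB/K

24.86 dB/K


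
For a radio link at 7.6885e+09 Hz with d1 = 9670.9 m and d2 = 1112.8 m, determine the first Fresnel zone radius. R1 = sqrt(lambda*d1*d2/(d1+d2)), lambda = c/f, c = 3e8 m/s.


lambda = c / f = 3.0000e+08 / 7.6885e+09 = 0.03901931 m
R1 = sqrt(0.03901931 * 9670.9 * 1112.8 / (9670.9 + 1112.8)) = 6.240 m

6.240 m


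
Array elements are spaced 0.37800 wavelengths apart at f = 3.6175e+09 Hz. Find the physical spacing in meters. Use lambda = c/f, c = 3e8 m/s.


lambda = c / f = 3.0000e+08 / 3.6175e+09 = 0.08293020 m
d = 0.37800 * 0.08293020 = 0.03135 m

0.03135 m


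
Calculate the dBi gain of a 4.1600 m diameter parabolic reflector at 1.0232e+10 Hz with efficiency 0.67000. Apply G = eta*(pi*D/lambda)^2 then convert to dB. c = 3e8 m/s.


lambda = c / f = 3.0000e+08 / 1.0232e+10 = 0.02931978 m
G_linear = 0.67000 * (pi * 4.1600 / 0.02931978)^2 = 133118.9
G_dBi = 10 * log10(133118.9) = 51.24 dBi

51.24 dBi


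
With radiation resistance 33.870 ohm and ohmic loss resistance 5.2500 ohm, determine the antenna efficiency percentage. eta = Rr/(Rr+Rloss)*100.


eta = 33.870 / (33.870 + 5.2500) * 100 = 86.58%

86.58%


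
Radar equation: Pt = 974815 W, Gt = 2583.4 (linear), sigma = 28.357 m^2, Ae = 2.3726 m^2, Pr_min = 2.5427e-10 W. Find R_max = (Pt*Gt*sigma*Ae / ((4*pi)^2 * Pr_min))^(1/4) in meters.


R^4 = 974815*2583.4*28.357*2.3726 / ((4*pi)^2 * 2.5427e-10) = 4.219722e+18
R_max = 4.219722e+18^0.25 = 45323 m

45323 m


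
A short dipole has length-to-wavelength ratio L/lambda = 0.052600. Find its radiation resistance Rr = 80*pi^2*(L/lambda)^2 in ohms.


Rr = 80 * pi^2 * (0.052600)^2 = 80 * 9.869604 * 2.766760e-03 = 2.185 ohm

2.185 ohm


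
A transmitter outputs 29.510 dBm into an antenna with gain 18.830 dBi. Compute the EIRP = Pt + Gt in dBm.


EIRP = Pt + Gt = 29.510 + 18.830 = 48.34 dBm

48.34 dBm


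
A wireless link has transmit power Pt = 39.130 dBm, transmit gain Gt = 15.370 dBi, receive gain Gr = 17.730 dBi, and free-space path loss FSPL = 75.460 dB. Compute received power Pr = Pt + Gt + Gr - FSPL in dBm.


Pr = 39.130 + 15.370 + 17.730 - 75.460 = -3.23 dBm

-3.23 dBm


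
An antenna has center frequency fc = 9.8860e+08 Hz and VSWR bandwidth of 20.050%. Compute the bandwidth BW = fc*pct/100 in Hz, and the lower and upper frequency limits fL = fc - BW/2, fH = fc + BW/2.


BW = 9.8860e+08 * 20.050/100 = 1.982143e+08 Hz
fL = 9.8860e+08 - 1.982143e+08/2 = 8.895e+08 Hz
fH = 9.8860e+08 + 1.982143e+08/2 = 1.088e+09 Hz

BW=1.982e+08 Hz, fL=8.895e+08 Hz, fH=1.088e+09 Hz


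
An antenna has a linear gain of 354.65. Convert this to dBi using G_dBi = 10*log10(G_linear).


G_dBi = 10 * log10(354.65) = 25.50 dBi

25.50 dBi


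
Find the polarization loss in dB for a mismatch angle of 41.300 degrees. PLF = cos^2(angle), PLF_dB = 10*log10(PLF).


PLF_linear = cos^2(41.300 deg) = 0.5643978
PLF_dB = 10 * log10(0.5643978) = -2.484 dB

-2.484 dB


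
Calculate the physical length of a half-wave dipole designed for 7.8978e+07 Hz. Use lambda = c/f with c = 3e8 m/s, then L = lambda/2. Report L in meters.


lambda = c / f = 3.0000e+08 / 7.8978e+07 = 3.798526 m
L = lambda / 2 = 3.798526 / 2 = 1.899 m

1.899 m


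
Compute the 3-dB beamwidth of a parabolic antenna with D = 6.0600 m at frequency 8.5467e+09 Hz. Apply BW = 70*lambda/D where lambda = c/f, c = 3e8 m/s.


lambda = c / f = 3.0000e+08 / 8.5467e+09 = 0.03510127 m
BW = 70 * 0.03510127 / 6.0600 = 0.4055 deg

0.4055 deg


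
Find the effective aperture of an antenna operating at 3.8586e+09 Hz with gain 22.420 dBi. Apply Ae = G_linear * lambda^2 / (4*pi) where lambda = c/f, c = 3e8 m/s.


lambda = c / f = 3.0000e+08 / 3.8586e+09 = 0.07774841 m
G_linear = 10^(22.420/10) = 174.5822
Ae = G_linear * lambda^2 / (4*pi) = 174.5822 * 0.07774841^2 / (4*pi) = 0.08398 m^2

0.08398 m^2


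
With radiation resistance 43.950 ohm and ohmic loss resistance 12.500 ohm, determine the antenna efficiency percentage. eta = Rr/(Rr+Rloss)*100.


eta = 43.950 / (43.950 + 12.500) * 100 = 77.86%

77.86%


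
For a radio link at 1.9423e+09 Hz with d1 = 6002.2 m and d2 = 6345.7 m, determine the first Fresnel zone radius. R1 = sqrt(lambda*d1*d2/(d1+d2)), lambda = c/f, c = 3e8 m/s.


lambda = c / f = 3.0000e+08 / 1.9423e+09 = 0.1544561 m
R1 = sqrt(0.1544561 * 6002.2 * 6345.7 / (6002.2 + 6345.7)) = 21.83 m

21.83 m


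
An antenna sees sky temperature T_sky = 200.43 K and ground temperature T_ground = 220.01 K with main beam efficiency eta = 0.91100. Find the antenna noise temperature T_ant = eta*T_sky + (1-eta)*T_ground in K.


T_ant = 0.91100 * 200.43 + (1 - 0.91100) * 220.01 = 202.2 K

202.2 K


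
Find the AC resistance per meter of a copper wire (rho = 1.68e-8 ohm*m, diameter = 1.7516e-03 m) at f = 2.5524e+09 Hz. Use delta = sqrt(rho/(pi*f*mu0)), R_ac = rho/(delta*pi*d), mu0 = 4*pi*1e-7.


delta = sqrt(1.68e-8 / (pi * 2.5524e+09 * 4*pi*1e-7)) = 1.291220e-06 m
R_ac = 1.68e-8 / (1.291220e-06 * pi * 1.7516e-03) = 2.364 ohm/m

2.364 ohm/m


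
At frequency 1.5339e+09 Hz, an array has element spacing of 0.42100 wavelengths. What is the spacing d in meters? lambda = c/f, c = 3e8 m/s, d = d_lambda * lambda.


lambda = c / f = 3.0000e+08 / 1.5339e+09 = 0.1955799 m
d = 0.42100 * 0.1955799 = 0.08234 m

0.08234 m


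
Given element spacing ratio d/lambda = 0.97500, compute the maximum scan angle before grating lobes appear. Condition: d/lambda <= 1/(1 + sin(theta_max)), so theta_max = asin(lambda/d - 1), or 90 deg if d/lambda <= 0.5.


lambda/d - 1 = 1/0.97500 - 1 = 0.02564103
theta_max = asin(0.02564103) = 1.469 deg

1.469 deg


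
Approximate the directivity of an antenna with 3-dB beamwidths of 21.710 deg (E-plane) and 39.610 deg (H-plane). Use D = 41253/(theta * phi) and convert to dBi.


D_linear = 41253 / (21.710 * 39.610) = 47.97234
D_dBi = 10 * log10(47.97234) = 16.81 dBi

16.81 dBi


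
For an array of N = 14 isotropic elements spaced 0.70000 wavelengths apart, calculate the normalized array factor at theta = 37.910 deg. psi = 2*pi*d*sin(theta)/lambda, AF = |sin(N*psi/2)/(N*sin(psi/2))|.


psi = 2*pi*0.70000*sin(37.910 deg) = 2.702373 rad
AF = |sin(14*2.702373/2) / (14*sin(2.702373/2))| = 4.904e-03

4.904e-03


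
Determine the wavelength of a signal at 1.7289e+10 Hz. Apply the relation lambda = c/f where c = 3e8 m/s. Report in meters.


lambda = c / f = 3.0000e+08 / 1.7289e+10 = 0.01735 m

0.01735 m


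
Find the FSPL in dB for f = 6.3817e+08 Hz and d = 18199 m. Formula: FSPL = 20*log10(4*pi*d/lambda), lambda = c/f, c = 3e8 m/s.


lambda = c / f = 3.0000e+08 / 6.3817e+08 = 0.4700942 m
FSPL = 20 * log10(4*pi*18199/0.4700942) = 113.7 dB

113.7 dB


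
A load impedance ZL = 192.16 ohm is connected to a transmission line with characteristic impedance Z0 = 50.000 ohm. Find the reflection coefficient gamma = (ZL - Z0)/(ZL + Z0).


gamma = (192.16 - 50.000) / (192.16 + 50.000) = 0.5870

0.5870


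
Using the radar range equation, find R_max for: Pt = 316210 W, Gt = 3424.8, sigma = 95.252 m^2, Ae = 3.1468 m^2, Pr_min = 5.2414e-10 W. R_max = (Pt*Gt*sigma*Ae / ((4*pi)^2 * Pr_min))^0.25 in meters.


R^4 = 316210*3424.8*95.252*3.1468 / ((4*pi)^2 * 5.2414e-10) = 3.921814e+18
R_max = 3.921814e+18^0.25 = 44501 m

44501 m


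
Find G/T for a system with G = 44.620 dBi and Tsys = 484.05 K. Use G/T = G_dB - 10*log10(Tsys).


G/T = 44.620 - 10*log10(484.05) = 44.620 - 26.84890 = 17.77 dB/K

17.77 dB/K


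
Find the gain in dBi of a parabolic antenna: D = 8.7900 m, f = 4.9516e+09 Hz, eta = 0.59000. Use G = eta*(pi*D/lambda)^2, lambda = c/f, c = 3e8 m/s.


lambda = c / f = 3.0000e+08 / 4.9516e+09 = 0.06058648 m
G_linear = 0.59000 * (pi * 8.7900 / 0.06058648)^2 = 122568.3
G_dBi = 10 * log10(122568.3) = 50.88 dBi

50.88 dBi


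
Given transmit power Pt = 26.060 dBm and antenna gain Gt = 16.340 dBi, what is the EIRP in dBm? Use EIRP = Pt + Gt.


EIRP = Pt + Gt = 26.060 + 16.340 = 42.40 dBm

42.40 dBm


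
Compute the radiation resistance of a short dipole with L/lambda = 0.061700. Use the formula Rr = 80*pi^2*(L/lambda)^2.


Rr = 80 * pi^2 * (0.061700)^2 = 80 * 9.869604 * 3.806890e-03 = 3.006 ohm

3.006 ohm
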